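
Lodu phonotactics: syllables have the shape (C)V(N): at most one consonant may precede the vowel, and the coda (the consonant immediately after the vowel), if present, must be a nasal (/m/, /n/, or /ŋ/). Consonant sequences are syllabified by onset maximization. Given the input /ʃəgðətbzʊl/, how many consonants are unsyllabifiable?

Under (C)V(N), the unsyllabifiable consonants are /g/, /t/, /b/, /l/ (only a nasal (/m/, /n/, or /ŋ/) is licensed in coda position; onsets are limited to one consonant).

4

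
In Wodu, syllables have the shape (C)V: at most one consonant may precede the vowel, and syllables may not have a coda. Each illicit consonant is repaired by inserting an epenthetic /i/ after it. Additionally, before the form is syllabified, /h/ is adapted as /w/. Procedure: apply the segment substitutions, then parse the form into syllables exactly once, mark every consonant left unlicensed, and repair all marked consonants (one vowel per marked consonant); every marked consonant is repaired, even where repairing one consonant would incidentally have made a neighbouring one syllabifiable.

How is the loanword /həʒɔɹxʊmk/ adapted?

Substitution: /h/ → /w/, giving /wəʒɔɹxʊmk/.
Syllabifying with onset maximization leaves /ɹ/, /m/, /k/ stranded (no codas are permitted; onsets are limited to one consonant).
Inserting the epenthetic vowel yields /ɹ/ → /ɹi/, /m/ → /mi/, /k/ → /ki/.

wəʒɔɹixʊmiki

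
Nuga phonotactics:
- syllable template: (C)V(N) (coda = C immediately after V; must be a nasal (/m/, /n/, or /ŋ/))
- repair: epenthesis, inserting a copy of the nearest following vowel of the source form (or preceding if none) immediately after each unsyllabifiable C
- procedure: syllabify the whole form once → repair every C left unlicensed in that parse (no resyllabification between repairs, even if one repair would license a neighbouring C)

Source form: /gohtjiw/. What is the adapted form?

gohitijiwi

The consonants /h/, /t/, /w/ cannot be parsed into a legal (C)V(N) syllable (only a nasal (/m/, /n/, or /ŋ/) is licensed in coda position; onsets are limited to one consonant).
Epenthesis after each stranded consonant: /h/ → /hi/, /t/ → /ti/, /w/ → /wi/.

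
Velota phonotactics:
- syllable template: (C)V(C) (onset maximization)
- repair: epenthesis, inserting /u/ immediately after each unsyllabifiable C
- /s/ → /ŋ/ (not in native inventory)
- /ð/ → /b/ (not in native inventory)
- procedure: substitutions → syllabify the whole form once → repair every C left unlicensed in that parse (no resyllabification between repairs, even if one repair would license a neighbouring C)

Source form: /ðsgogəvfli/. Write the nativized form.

Substitution: /ð/ → /b/, /s/ → /ŋ/, giving /bŋgogəvfli/.
Under (C)V(C), the unsyllabifiable consonants are /b/, /ŋ/, /f/ (at most one coda consonant is licensed; onsets are limited to one consonant).
Each unlicensed consonant becomes the onset of a new syllable: /b/ → /bu/, /ŋ/ → /ŋu/, /f/ → /fu/.

buŋugogəvfuli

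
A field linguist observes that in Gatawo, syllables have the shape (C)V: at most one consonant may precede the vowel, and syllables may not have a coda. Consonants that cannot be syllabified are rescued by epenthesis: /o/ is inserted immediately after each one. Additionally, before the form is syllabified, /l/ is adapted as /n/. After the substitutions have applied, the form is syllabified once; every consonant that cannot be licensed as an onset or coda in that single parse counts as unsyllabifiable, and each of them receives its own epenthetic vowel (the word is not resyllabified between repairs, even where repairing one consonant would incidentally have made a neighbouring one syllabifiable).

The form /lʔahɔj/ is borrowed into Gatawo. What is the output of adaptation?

noʔahɔjo

Substitution: /l/ → /n/, giving /nʔahɔj/.
Under (C)V, the unsyllabifiable consonants are /n/, /j/ (no codas are permitted; onsets are limited to one consonant).
Inserting the epenthetic vowel yields /n/ → /no/, /j/ → /jo/.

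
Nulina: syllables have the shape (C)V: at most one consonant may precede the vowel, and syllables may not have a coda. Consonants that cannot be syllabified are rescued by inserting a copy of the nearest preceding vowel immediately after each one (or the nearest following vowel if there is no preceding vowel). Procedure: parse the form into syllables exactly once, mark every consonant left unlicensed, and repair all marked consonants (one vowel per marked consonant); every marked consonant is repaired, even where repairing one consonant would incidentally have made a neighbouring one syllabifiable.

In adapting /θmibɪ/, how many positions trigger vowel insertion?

The unsyllabifiable consonants are /θ/; each receives one epenthetic vowel.

1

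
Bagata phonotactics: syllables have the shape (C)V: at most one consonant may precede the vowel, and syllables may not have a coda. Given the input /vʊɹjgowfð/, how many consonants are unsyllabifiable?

Syllabifying with onset maximization leaves /ɹ/, /j/, /w/, /f/, /ð/ stranded (no codas are permitted; onsets are limited to one consonant).

5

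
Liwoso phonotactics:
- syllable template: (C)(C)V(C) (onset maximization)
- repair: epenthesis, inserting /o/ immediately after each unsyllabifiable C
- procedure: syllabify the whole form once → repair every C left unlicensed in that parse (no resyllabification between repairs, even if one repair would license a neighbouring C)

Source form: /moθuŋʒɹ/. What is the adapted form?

moθuŋʒoɹo

Syllabifying with onset maximization leaves /ʒ/, /ɹ/ stranded (at most one coda consonant is licensed; onsets may contain at most 2 consonants).
Epenthesis after each stranded consonant: /ʒ/ → /ʒo/, /ɹ/ → /ɹo/.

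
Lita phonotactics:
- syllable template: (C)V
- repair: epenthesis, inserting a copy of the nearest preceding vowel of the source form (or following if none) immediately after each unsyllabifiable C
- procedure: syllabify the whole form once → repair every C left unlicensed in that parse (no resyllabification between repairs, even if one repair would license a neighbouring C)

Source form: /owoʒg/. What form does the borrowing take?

Under (C)V, the unsyllabifiable consonants are /ʒ/, /g/ (no codas are permitted; onsets are limited to one consonant).
Epenthesis after each stranded consonant: /ʒ/ → /ʒo/, /g/ → /go/.

owoʒogo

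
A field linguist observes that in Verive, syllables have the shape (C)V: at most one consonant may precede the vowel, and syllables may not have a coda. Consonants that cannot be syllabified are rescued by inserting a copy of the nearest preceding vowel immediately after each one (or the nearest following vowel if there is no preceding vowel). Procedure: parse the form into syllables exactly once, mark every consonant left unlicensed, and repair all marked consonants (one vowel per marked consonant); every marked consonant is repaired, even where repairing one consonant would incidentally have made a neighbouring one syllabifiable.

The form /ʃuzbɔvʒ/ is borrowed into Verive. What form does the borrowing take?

Under (C)V, the unsyllabifiable consonants are /z/, /v/, /ʒ/ (no codas are permitted; onsets are limited to one consonant).
Epenthesis after each stranded consonant: /z/ → /zu/, /v/ → /vɔ/, /ʒ/ → /ʒɔ/.

ʃuzubɔvɔʒɔ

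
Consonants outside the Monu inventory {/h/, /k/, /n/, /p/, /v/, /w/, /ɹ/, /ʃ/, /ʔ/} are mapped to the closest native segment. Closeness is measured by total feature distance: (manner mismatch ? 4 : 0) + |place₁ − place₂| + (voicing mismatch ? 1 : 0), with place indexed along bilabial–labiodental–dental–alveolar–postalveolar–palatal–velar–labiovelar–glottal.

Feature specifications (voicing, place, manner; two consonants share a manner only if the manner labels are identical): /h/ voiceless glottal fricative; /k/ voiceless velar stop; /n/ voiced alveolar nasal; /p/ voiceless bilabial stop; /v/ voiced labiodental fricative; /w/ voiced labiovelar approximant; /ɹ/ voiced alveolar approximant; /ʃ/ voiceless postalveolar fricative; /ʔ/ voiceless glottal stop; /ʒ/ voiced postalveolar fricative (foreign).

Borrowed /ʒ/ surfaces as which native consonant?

ʃ

/ʃ/ is closest: same manner (fricative), place distance 0 (postalveolar→postalveolar), voicing differs (+1); total 1. Next closest is /v/ at distance 3.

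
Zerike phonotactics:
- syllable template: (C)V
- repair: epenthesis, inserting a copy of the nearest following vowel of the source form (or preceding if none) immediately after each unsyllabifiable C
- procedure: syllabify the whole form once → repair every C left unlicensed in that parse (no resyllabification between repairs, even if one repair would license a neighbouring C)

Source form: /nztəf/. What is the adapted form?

Under (C)V, the unsyllabifiable consonants are /n/, /z/, /f/ (no codas are permitted; onsets are limited to one consonant).
Inserting the epenthetic vowel yields /n/ → /nə/, /z/ → /zə/, /f/ → /fə/.

nəzətəfə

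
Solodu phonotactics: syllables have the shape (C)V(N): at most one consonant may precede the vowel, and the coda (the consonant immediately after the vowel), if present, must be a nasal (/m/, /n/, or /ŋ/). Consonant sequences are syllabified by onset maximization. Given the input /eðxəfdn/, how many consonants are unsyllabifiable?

Under (C)V(N), the unsyllabifiable consonants are /ð/, /f/, /d/, /n/ (only a nasal (/m/, /n/, or /ŋ/) is licensed in coda position; onsets are limited to one consonant).

4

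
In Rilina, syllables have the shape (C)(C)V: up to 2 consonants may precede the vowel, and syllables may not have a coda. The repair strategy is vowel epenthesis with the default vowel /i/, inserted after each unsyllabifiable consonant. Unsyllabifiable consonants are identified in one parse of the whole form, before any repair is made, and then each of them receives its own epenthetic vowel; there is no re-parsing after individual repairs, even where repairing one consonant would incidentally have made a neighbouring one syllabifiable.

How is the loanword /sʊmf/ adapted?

sʊmifi

Syllabifying with onset maximization leaves /m/, /f/ stranded (no codas are permitted; onsets may contain at most 2 consonants).
Each unlicensed consonant becomes the onset of a new syllable: /m/ → /mi/, /f/ → /fi/.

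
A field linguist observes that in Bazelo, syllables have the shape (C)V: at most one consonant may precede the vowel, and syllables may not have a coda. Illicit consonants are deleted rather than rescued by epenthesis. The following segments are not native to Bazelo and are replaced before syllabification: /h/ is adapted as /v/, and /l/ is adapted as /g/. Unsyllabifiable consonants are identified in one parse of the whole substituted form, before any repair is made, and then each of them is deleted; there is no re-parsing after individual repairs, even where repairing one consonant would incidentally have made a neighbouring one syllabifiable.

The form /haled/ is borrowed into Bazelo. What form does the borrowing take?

Substitution: /h/ → /v/, /l/ → /g/, giving /vaged/.
The consonants /d/ cannot be parsed into a legal (C)V syllable (no codas are permitted; onsets are limited to one consonant).
Each unlicensed consonant is deleted: /d/.

vage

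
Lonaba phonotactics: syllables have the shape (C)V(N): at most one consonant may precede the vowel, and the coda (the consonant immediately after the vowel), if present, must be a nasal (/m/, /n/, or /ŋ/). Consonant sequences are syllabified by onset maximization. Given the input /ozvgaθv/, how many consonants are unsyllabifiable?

Under (C)V(N), the unsyllabifiable consonants are /z/, /v/, /θ/, /v/ (only a nasal (/m/, /n/, or /ŋ/) is licensed in coda position; onsets are limited to one consonant).

4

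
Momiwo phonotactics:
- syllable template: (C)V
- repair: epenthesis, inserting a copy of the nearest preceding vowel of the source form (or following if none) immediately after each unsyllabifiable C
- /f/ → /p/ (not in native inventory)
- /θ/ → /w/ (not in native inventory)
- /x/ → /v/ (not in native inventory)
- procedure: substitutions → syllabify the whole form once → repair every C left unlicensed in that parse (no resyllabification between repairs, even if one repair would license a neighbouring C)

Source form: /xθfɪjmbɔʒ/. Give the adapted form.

Substitution: /x/ → /v/, /θ/ → /w/, /f/ → /p/, giving /vwpɪjmbɔʒ/.
Under (C)V, the unsyllabifiable consonants are /v/, /w/, /j/, /m/, /ʒ/ (no codas are permitted; onsets are limited to one consonant).
Epenthesis after each stranded consonant: /v/ → /vɪ/, /w/ → /wɪ/, /j/ → /jɪ/, /m/ → /mɪ/, /ʒ/ → /ʒɔ/.

vɪwɪpɪjɪmɪbɔʒɔ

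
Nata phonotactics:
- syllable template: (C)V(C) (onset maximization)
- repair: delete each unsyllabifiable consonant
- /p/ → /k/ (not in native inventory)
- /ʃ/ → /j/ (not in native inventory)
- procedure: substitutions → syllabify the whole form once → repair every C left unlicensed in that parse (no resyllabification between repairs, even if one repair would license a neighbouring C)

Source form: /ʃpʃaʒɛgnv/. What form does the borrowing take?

jaʒɛg

Substitution: /ʃ/ → /j/, /p/ → /k/, giving /jkjaʒɛgnv/.
Syllabifying with onset maximization leaves /j/, /k/, /n/, /v/ stranded (at most one coda consonant is licensed; onsets are limited to one consonant).
Deletion applies to /j/, /k/, /n/, /v/.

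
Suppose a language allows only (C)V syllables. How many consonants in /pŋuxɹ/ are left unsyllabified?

3

The consonants /p/, /x/, /ɹ/ cannot be parsed into a legal (C)V syllable (no codas are permitted; onsets are limited to one consonant).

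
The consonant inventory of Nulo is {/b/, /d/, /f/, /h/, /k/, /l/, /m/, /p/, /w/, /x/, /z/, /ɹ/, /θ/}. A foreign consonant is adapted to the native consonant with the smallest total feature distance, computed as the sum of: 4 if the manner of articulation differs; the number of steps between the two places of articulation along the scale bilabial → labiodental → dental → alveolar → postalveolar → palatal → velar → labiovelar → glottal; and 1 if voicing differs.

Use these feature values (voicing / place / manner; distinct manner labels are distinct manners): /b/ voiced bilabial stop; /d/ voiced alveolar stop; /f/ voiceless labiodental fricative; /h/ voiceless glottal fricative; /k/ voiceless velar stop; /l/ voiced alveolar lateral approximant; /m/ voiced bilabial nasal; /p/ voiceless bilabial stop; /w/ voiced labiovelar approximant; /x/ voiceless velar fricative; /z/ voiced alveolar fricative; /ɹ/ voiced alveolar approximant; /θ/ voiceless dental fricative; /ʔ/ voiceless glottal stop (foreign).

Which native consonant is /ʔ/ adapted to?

/k/ is closest: same manner (stop), place distance 2 (glottal→velar), same voicing; total 2. Next closest is /h/ at distance 4.

k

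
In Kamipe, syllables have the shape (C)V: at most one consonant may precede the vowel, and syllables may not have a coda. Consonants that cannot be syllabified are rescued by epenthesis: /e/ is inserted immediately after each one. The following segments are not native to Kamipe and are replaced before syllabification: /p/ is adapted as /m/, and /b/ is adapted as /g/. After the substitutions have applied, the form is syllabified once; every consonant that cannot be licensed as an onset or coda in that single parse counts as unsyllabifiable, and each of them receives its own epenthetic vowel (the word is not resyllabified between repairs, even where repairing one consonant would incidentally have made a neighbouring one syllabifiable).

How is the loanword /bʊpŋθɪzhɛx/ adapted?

gʊmeŋeθɪzehɛxe

Substitution: /b/ → /g/, /p/ → /m/, giving /gʊmŋθɪzhɛx/.
Under (C)V, the unsyllabifiable consonants are /m/, /ŋ/, /z/, /x/ (no codas are permitted; onsets are limited to one consonant).
Epenthesis after each stranded consonant: /m/ → /me/, /ŋ/ → /ŋe/, /z/ → /ze/, /x/ → /xe/.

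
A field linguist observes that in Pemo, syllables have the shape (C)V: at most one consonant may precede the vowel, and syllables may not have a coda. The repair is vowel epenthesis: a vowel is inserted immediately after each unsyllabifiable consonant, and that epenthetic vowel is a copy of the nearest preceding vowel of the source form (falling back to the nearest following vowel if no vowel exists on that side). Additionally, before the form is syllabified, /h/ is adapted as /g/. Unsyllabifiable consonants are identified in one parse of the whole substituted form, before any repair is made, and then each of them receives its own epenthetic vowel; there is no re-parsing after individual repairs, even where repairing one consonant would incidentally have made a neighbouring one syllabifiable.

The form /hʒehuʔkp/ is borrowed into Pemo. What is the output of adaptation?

geʒeguʔukupu

Substitution: /h/ → /g/, giving /gʒeguʔkp/.
Syllabifying with onset maximization leaves /g/, /ʔ/, /k/, /p/ stranded (no codas are permitted; onsets are limited to one consonant).
Epenthesis after each stranded consonant: /g/ → /ge/, /ʔ/ → /ʔu/, /k/ → /ku/, /p/ → /pu/.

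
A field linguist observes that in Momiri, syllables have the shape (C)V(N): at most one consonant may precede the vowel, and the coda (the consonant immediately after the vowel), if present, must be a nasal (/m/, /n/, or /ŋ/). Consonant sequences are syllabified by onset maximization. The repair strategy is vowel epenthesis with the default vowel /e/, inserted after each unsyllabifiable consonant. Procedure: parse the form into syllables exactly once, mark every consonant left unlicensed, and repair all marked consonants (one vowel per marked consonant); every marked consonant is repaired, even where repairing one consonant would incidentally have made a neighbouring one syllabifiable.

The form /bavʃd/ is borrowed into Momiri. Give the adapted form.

Syllabifying with onset maximization leaves /v/, /ʃ/, /d/ stranded (only a nasal (/m/, /n/, or /ŋ/) is licensed in coda position; onsets are limited to one consonant).
Epenthesis after each stranded consonant: /v/ → /ve/, /ʃ/ → /ʃe/, /d/ → /de/.

baveʃede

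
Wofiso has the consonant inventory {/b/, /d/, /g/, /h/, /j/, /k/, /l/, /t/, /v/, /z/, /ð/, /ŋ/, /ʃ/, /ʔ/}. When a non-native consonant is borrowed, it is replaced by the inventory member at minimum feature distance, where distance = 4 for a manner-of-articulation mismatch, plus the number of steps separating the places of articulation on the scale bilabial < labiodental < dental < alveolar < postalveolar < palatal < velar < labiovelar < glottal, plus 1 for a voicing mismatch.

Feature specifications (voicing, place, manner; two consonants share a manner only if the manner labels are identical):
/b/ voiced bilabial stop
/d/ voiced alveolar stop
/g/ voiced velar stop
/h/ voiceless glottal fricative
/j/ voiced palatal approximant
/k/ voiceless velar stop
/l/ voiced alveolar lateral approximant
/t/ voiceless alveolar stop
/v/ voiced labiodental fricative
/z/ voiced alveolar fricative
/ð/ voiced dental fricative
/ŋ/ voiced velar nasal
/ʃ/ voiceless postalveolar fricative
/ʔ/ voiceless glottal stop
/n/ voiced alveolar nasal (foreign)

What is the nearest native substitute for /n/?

/ŋ/ is closest: same manner (nasal), place distance 3 (alveolar→velar), same voicing; total 3. Next closest is /d/ at distance 4.

ŋ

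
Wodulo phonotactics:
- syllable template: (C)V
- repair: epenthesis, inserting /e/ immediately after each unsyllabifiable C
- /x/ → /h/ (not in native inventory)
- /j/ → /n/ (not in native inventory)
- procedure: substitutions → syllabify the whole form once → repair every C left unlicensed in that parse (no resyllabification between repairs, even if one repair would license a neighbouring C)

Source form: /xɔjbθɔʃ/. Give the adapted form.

Substitution: /x/ → /h/, /j/ → /n/, giving /hɔnbθɔʃ/.
Syllabifying with onset maximization leaves /n/, /b/, /ʃ/ stranded (no codas are permitted; onsets are limited to one consonant).
Each unlicensed consonant becomes the onset of a new syllable: /n/ → /ne/, /b/ → /be/, /ʃ/ → /ʃe/.

hɔnebeθɔʃe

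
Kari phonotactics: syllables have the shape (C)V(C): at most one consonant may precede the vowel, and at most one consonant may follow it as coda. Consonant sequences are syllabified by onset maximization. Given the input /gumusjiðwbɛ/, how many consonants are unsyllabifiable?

1

The consonants /w/ cannot be parsed into a legal (C)V(C) syllable (at most one coda consonant is licensed; onsets are limited to one consonant).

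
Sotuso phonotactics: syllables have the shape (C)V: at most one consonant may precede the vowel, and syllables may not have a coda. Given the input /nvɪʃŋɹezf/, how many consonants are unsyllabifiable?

5

The consonants /n/, /ʃ/, /ŋ/, /z/, /f/ cannot be parsed into a legal (C)V syllable (no codas are permitted; onsets are limited to one consonant).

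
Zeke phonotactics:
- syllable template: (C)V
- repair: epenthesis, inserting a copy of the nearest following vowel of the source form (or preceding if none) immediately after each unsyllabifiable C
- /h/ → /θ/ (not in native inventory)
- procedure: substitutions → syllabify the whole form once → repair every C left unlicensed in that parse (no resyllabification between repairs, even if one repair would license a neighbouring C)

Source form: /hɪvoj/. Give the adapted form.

Substitution: /h/ → /θ/, giving /θɪvoj/.
Under (C)V, the unsyllabifiable consonants are /j/ (no codas are permitted; onsets are limited to one consonant).
Each unlicensed consonant becomes the onset of a new syllable: /j/ → /jo/.

θɪvojo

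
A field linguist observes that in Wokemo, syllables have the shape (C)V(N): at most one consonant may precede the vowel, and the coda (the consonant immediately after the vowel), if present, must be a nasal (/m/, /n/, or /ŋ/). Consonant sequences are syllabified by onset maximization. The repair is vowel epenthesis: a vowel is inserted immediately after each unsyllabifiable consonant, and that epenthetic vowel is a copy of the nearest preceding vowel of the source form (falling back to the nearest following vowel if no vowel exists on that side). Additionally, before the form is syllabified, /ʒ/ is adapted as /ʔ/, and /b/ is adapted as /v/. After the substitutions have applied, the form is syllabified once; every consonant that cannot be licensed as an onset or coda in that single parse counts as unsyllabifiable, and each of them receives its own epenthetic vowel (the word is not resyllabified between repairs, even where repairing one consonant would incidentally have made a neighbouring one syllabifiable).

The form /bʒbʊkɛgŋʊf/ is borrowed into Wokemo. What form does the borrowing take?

vʊʔʊvʊkɛgɛŋʊfʊ

Substitution: /b/ → /v/, /ʒ/ → /ʔ/, giving /vʔvʊkɛgŋʊf/.
Syllabifying with onset maximization leaves /v/, /ʔ/, /g/, /f/ stranded (only a nasal (/m/, /n/, or /ŋ/) is licensed in coda position; onsets are limited to one consonant).
Epenthesis after each stranded consonant: /v/ → /vʊ/, /ʔ/ → /ʔʊ/, /g/ → /gɛ/, /f/ → /fʊ/.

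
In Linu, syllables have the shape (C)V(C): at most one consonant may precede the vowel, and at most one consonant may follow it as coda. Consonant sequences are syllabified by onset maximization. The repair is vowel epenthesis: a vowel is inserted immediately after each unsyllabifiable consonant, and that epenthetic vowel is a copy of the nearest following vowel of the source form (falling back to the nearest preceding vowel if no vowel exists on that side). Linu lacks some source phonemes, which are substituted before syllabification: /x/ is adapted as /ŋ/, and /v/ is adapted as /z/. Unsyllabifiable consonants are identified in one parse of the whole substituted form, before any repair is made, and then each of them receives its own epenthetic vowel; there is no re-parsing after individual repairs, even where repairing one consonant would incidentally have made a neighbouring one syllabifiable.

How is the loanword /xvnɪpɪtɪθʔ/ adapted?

Substitution: /x/ → /ŋ/, /v/ → /z/, giving /ŋznɪpɪtɪθʔ/.
The consonants /ŋ/, /z/, /ʔ/ cannot be parsed into a legal (C)V(C) syllable (at most one coda consonant is licensed; onsets are limited to one consonant).
Epenthesis after each stranded consonant: /ŋ/ → /ŋɪ/, /z/ → /zɪ/, /ʔ/ → /ʔɪ/.

ŋɪzɪnɪpɪtɪθʔɪ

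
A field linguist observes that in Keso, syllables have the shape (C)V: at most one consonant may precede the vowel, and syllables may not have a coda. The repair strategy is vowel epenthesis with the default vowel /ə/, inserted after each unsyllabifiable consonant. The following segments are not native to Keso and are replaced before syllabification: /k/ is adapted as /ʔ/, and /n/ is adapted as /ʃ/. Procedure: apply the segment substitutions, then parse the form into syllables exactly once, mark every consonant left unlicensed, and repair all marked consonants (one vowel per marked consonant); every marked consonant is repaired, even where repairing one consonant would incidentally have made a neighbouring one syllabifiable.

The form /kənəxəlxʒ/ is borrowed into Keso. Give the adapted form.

Substitution: /k/ → /ʔ/, /n/ → /ʃ/, giving /ʔəʃəxəlxʒ/.
The consonants /l/, /x/, /ʒ/ cannot be parsed into a legal (C)V syllable (no codas are permitted; onsets are limited to one consonant).
Each unlicensed consonant becomes the onset of a new syllable: /l/ → /lə/, /x/ → /xə/, /ʒ/ → /ʒə/.

ʔəʃəxələxəʒə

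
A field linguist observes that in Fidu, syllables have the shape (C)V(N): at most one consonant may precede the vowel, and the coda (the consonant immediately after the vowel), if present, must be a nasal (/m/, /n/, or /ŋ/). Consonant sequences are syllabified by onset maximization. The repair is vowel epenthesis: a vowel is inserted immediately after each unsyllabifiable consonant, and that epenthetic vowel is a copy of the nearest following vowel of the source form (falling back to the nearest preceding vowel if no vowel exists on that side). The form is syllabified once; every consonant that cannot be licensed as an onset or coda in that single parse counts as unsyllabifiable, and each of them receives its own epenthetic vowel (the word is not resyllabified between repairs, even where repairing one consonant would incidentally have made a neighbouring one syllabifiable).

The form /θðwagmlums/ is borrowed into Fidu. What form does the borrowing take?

Syllabifying with onset maximization leaves /θ/, /ð/, /g/, /m/, /s/ stranded (only a nasal (/m/, /n/, or /ŋ/) is licensed in coda position; onsets are limited to one consonant).
Each unlicensed consonant becomes the onset of a new syllable: /θ/ → /θa/, /ð/ → /ða/, /g/ → /gu/, /m/ → /mu/, /s/ → /su/.

θaðawagumulumsu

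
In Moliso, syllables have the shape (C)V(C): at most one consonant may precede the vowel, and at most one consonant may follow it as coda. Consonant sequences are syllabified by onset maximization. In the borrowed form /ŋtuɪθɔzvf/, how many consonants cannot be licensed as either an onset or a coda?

3

Under (C)V(C), the unsyllabifiable consonants are /ŋ/, /v/, /f/ (at most one coda consonant is licensed; onsets are limited to one consonant).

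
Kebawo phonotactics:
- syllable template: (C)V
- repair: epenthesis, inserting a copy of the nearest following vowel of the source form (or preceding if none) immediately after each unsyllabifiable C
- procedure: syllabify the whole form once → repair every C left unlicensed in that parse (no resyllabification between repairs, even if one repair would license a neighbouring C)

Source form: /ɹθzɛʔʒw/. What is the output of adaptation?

ɹɛθɛzɛʔɛʒɛwɛ

Under (C)V, the unsyllabifiable consonants are /ɹ/, /θ/, /ʔ/, /ʒ/, /w/ (no codas are permitted; onsets are limited to one consonant).
Epenthesis after each stranded consonant: /ɹ/ → /ɹɛ/, /θ/ → /θɛ/, /ʔ/ → /ʔɛ/, /ʒ/ → /ʒɛ/, /w/ → /wɛ/.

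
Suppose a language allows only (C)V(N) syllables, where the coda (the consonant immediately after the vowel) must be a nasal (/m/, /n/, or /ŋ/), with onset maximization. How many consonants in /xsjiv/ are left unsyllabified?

3

The consonants /x/, /s/, /v/ cannot be parsed into a legal (C)V(N) syllable (only a nasal (/m/, /n/, or /ŋ/) is licensed in coda position; onsets are limited to one consonant).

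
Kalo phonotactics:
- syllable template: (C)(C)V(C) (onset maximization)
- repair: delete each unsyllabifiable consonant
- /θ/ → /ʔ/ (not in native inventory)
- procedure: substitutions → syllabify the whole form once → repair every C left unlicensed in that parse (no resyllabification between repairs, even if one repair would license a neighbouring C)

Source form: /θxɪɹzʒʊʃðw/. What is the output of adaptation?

ʔxɪɹzʒʊʃ

Substitution: /θ/ → /ʔ/, giving /ʔxɪɹzʒʊʃðw/.
Under (C)(C)V(C), the unsyllabifiable consonants are /ð/, /w/ (at most one coda consonant is licensed; onsets may contain at most 2 consonants).
Deleting the stranded consonants removes /ð/, /w/.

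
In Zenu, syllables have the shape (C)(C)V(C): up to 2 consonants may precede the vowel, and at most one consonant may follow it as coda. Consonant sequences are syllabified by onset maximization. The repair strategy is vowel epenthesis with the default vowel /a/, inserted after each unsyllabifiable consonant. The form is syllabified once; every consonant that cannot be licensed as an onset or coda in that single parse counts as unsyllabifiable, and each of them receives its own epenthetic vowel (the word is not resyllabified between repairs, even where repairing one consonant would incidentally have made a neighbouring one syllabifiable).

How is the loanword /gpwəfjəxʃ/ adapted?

The consonants /g/, /ʃ/ cannot be parsed into a legal (C)(C)V(C) syllable (at most one coda consonant is licensed; onsets may contain at most 2 consonants).
Each unlicensed consonant becomes the onset of a new syllable: /g/ → /ga/, /ʃ/ → /ʃa/.

gapwəfjəxʃa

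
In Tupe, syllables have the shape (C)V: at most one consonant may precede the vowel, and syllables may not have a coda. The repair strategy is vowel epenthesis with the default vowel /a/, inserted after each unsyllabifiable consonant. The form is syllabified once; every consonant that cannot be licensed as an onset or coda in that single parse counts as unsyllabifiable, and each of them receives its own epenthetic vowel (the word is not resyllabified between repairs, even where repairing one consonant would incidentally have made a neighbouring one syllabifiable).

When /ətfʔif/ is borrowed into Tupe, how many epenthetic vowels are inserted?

The unsyllabifiable consonants are /t/, /f/, /f/; each receives one epenthetic vowel.

3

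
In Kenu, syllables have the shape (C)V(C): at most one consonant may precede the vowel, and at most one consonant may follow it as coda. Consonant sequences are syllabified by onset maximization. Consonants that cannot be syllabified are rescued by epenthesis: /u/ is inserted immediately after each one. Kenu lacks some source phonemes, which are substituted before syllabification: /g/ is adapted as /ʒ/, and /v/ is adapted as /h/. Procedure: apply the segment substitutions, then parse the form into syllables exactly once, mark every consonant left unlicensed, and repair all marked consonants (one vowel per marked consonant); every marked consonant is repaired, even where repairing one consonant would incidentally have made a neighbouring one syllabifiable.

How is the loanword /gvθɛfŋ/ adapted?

ʒuhuθɛfŋu

Substitution: /g/ → /ʒ/, /v/ → /h/, giving /ʒhθɛfŋ/.
The consonants /ʒ/, /h/, /ŋ/ cannot be parsed into a legal (C)V(C) syllable (at most one coda consonant is licensed; onsets are limited to one consonant).
Epenthesis after each stranded consonant: /ʒ/ → /ʒu/, /h/ → /hu/, /ŋ/ → /ŋu/.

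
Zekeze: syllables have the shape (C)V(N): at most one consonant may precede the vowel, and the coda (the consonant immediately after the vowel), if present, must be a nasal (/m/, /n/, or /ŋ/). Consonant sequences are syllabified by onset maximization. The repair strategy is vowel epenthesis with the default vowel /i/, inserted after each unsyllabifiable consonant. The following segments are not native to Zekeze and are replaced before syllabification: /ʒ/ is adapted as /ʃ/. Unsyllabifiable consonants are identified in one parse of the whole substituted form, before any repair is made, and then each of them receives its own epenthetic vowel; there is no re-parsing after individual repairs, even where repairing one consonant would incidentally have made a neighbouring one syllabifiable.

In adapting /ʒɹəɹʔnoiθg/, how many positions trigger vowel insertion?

5

After substitution the input is /ʃɹəɹʔnoiθg/.
The unsyllabifiable consonants are /ʃ/, /ɹ/, /ʔ/, /θ/, /g/; each receives one epenthetic vowel.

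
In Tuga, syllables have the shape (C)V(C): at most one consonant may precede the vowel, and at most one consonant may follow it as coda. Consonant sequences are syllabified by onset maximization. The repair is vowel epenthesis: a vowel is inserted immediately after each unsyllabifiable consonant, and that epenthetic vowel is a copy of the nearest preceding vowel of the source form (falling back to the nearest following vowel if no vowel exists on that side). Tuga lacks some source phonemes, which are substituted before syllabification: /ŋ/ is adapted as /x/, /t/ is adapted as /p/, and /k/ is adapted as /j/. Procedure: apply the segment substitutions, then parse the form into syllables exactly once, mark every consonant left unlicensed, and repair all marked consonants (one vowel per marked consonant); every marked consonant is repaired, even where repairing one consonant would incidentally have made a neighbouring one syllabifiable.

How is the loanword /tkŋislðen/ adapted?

Substitution: /t/ → /p/, /k/ → /j/, /ŋ/ → /x/, giving /pjxislðen/.
The consonants /p/, /j/, /l/ cannot be parsed into a legal (C)V(C) syllable (at most one coda consonant is licensed; onsets are limited to one consonant).
Each unlicensed consonant becomes the onset of a new syllable: /p/ → /pi/, /j/ → /ji/, /l/ → /li/.

pijixisliðen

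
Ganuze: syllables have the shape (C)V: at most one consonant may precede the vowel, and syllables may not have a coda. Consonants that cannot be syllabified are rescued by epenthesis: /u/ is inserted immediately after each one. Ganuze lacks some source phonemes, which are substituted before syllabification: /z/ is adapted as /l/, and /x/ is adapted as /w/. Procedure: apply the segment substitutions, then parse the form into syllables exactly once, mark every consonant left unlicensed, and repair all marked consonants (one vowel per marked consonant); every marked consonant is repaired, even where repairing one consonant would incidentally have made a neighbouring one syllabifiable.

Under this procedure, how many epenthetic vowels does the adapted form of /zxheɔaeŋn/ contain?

After substitution the input is /lwheɔaeŋn/.
The unsyllabifiable consonants are /l/, /w/, /ŋ/, /n/; each receives one epenthetic vowel.

4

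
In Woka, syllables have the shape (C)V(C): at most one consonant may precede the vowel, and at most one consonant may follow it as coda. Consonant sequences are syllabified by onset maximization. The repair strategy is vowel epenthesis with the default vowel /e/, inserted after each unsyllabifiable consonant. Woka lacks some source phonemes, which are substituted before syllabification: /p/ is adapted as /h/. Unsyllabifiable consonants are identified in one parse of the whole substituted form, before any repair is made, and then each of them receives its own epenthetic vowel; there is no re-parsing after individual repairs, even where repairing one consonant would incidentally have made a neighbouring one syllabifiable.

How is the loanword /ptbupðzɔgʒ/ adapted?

Substitution: /p/ → /h/, giving /htbuhðzɔgʒ/.
Syllabifying with onset maximization leaves /h/, /t/, /ð/, /ʒ/ stranded (at most one coda consonant is licensed; onsets are limited to one consonant).
Each unlicensed consonant becomes the onset of a new syllable: /h/ → /he/, /t/ → /te/, /ð/ → /ðe/, /ʒ/ → /ʒe/.

hetebuhðezɔgʒe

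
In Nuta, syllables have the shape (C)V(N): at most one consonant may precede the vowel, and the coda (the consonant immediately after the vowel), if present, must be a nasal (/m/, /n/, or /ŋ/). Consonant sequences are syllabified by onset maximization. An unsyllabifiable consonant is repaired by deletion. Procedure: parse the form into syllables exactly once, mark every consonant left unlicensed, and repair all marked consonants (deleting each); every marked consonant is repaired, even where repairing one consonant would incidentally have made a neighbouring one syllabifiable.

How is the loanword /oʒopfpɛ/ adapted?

oʒopɛ

Syllabifying with onset maximization leaves /p/, /f/ stranded (only a nasal (/m/, /n/, or /ŋ/) is licensed in coda position; onsets are limited to one consonant).
Deletion applies to /p/, /f/.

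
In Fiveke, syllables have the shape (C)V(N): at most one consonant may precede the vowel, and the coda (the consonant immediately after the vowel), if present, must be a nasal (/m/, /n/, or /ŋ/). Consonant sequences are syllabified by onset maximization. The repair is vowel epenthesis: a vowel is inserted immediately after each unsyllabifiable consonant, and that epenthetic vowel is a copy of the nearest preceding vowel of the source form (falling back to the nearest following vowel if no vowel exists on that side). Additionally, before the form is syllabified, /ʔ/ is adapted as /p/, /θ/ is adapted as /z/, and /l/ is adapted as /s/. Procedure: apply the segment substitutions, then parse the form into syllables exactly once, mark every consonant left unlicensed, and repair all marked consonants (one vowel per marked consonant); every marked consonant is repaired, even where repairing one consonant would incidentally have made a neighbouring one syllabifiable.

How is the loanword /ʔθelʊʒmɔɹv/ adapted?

pezesʊʒʊmɔɹɔvɔ

Substitution: /ʔ/ → /p/, /θ/ → /z/, /l/ → /s/, giving /pzesʊʒmɔɹv/.
Syllabifying with onset maximization leaves /p/, /ʒ/, /ɹ/, /v/ stranded (only a nasal (/m/, /n/, or /ŋ/) is licensed in coda position; onsets are limited to one consonant).
Each unlicensed consonant becomes the onset of a new syllable: /p/ → /pe/, /ʒ/ → /ʒʊ/, /ɹ/ → /ɹɔ/, /v/ → /vɔ/.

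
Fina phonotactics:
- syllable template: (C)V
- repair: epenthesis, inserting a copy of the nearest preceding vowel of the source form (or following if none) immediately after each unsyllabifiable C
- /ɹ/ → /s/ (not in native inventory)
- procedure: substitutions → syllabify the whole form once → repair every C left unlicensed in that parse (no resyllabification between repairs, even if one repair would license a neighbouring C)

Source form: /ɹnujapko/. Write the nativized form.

sunujapako

Substitution: /ɹ/ → /s/, giving /snujapko/.
Syllabifying with onset maximization leaves /s/, /p/ stranded (no codas are permitted; onsets are limited to one consonant).
Inserting the epenthetic vowel yields /s/ → /su/, /p/ → /pa/.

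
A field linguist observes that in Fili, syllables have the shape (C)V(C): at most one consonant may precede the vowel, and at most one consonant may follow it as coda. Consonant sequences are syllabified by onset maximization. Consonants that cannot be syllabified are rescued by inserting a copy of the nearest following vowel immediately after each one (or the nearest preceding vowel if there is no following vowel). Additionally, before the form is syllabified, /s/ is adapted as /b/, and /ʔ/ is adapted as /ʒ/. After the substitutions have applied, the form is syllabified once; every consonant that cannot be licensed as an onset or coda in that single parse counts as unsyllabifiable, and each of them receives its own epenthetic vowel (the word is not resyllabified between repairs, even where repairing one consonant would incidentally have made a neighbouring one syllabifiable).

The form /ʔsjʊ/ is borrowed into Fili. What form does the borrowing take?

ʒʊbʊjʊ

Substitution: /ʔ/ → /ʒ/, /s/ → /b/, giving /ʒbjʊ/.
Syllabifying with onset maximization leaves /ʒ/, /b/ stranded (at most one coda consonant is licensed; onsets are limited to one consonant).
Each unlicensed consonant becomes the onset of a new syllable: /ʒ/ → /ʒʊ/, /b/ → /bʊ/.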